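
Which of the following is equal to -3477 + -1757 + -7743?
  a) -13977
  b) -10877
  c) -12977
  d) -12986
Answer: c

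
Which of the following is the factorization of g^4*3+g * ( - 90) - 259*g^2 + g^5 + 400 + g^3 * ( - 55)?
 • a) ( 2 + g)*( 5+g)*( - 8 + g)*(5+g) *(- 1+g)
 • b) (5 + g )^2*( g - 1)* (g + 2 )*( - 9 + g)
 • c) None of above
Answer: a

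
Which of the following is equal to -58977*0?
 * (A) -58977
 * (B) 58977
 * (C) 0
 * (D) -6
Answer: C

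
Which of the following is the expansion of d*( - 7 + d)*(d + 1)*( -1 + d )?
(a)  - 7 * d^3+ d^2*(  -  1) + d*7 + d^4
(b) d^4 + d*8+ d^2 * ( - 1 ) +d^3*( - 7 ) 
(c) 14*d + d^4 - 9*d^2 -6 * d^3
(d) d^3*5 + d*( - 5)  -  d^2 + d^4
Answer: a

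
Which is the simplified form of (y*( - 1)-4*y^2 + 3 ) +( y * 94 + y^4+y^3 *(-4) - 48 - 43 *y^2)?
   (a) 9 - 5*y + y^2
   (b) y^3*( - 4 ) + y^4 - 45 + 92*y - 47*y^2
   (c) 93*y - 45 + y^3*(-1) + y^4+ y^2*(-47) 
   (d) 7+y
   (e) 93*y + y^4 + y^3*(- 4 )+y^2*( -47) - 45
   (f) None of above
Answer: e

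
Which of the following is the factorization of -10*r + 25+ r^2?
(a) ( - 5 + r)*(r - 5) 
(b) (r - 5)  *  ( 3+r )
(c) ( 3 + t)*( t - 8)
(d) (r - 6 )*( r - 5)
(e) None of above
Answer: a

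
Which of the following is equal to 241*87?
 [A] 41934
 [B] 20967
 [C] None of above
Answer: B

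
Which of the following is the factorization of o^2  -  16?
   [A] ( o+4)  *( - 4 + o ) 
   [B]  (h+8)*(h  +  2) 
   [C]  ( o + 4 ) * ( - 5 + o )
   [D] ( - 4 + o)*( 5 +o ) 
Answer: A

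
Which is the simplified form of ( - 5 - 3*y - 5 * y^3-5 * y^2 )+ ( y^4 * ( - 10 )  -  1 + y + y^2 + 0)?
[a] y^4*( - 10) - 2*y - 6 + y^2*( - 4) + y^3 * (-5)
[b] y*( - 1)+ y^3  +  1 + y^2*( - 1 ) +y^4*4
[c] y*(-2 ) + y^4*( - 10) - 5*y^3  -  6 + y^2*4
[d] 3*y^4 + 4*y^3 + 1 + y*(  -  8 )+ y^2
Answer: a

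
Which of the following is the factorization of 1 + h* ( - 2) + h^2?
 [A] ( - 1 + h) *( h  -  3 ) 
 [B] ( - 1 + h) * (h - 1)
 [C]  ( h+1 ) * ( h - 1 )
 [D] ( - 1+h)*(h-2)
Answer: B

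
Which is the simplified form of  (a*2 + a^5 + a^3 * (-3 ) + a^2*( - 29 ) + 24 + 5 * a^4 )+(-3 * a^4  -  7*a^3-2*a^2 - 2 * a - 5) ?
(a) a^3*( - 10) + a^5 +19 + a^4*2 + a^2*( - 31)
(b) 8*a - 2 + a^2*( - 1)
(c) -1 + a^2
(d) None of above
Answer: a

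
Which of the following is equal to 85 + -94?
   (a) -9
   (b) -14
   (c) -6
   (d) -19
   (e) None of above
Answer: a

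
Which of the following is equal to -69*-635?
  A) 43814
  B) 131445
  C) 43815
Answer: C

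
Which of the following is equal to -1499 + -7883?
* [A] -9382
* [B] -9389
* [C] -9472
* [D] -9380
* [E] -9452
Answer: A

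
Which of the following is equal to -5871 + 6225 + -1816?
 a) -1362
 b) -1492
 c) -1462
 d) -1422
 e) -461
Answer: c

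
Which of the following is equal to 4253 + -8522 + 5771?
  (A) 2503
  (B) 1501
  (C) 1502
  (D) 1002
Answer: C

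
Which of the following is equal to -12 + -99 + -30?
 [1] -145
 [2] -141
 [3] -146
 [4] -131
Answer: 2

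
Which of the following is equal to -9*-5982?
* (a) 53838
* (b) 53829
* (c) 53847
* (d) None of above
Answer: a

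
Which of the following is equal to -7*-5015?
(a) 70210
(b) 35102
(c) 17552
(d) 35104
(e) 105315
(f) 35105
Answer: f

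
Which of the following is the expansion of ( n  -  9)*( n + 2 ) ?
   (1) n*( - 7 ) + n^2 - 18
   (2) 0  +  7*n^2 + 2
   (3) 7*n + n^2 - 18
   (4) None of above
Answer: 1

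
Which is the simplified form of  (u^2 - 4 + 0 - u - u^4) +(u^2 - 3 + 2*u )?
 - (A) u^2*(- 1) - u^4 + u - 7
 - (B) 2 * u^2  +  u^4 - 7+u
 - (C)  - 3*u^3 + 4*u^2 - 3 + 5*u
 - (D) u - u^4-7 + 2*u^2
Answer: D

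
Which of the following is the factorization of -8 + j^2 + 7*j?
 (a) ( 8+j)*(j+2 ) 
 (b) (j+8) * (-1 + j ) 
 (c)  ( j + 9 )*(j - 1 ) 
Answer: b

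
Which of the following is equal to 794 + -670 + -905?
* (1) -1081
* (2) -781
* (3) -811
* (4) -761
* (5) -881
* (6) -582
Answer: 2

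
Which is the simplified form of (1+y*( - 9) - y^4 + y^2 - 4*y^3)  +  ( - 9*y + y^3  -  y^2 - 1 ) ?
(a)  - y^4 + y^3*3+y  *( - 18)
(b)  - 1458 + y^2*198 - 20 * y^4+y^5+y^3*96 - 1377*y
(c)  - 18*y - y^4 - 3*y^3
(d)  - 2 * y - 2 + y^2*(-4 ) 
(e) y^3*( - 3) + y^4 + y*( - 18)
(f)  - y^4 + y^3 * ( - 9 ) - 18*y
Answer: c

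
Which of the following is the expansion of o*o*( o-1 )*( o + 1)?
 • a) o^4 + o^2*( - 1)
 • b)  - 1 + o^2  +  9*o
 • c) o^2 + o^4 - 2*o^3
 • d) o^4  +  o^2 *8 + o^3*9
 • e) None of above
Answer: a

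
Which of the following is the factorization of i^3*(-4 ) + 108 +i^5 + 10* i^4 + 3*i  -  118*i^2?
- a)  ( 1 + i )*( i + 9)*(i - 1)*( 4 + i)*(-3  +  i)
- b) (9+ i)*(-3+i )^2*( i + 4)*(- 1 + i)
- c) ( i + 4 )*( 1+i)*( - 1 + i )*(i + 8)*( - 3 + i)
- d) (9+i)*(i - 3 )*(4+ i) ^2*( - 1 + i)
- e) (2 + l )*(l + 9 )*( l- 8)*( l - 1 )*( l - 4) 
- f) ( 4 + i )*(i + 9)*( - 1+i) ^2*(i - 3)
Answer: a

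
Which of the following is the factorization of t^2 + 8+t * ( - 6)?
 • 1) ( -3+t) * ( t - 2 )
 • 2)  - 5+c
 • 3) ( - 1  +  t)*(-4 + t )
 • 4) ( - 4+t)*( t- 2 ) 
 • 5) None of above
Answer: 4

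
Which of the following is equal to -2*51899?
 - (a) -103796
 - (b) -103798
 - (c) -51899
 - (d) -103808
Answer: b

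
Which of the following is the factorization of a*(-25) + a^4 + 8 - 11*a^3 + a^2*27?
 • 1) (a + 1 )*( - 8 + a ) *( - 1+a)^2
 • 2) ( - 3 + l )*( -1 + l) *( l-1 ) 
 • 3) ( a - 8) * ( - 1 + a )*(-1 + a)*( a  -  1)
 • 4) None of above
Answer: 3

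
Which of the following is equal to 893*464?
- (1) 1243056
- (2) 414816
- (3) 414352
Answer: 3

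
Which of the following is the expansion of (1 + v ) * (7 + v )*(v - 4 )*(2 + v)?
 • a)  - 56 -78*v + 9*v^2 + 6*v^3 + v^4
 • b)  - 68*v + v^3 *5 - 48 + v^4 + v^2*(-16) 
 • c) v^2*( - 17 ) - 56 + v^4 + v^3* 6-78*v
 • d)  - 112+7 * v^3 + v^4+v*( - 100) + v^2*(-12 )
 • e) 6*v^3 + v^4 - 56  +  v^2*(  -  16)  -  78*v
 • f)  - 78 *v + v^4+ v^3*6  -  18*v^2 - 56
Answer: c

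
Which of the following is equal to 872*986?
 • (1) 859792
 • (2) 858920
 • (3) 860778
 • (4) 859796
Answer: 1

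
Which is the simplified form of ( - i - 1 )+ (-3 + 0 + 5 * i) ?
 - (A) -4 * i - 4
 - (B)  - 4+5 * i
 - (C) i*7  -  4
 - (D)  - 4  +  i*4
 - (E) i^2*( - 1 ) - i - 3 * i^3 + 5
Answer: D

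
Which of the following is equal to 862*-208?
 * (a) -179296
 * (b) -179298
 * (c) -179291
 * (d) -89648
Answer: a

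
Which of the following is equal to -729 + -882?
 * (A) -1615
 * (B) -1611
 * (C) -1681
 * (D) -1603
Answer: B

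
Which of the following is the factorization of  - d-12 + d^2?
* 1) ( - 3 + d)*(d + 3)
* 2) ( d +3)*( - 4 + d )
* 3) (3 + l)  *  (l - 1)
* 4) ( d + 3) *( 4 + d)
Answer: 2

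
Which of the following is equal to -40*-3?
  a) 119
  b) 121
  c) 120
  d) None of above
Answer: c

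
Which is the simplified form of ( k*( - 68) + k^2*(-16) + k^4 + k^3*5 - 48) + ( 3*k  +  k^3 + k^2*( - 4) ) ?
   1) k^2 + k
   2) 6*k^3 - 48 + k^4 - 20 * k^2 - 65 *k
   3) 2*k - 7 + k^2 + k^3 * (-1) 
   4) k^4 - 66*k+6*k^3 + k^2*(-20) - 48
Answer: 2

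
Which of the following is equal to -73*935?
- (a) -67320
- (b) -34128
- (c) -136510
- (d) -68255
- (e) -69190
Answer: d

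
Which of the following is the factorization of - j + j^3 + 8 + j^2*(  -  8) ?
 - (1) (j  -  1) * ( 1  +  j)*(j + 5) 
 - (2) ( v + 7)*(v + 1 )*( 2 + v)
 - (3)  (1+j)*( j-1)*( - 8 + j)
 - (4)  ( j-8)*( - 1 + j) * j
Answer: 3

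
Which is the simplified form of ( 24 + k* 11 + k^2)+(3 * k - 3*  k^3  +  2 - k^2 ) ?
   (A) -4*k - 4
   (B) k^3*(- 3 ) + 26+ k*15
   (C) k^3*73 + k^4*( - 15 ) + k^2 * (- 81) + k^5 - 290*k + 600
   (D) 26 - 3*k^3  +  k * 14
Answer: D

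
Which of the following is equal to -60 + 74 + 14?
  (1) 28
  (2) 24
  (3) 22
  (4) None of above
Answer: 1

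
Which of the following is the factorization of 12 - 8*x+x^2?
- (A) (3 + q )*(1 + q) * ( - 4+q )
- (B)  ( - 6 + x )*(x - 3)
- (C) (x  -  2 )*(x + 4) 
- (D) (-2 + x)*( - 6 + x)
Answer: D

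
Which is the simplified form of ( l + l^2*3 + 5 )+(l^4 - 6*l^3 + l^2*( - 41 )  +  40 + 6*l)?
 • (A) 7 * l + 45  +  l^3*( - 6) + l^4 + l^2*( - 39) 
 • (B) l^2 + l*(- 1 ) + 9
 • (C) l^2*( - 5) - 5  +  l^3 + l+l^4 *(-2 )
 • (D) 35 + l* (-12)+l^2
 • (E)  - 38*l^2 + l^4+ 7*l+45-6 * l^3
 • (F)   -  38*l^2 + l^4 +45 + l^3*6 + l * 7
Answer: E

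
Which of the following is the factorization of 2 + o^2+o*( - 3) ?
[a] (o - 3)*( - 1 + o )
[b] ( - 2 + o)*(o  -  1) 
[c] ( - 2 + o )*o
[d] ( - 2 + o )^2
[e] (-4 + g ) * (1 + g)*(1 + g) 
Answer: b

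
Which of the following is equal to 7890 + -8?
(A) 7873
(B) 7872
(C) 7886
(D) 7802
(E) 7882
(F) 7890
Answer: E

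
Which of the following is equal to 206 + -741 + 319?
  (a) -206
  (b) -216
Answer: b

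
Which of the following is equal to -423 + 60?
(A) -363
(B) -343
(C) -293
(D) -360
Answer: A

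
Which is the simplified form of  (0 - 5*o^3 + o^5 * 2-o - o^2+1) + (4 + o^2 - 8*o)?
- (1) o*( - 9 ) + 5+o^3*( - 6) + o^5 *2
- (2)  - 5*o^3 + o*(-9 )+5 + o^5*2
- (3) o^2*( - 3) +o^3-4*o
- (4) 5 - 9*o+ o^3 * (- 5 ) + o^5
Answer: 2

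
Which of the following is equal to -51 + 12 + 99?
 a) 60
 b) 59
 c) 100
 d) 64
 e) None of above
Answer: a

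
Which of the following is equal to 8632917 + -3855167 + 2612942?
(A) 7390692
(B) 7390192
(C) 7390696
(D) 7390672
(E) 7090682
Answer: A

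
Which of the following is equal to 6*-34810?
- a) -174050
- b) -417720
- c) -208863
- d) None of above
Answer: d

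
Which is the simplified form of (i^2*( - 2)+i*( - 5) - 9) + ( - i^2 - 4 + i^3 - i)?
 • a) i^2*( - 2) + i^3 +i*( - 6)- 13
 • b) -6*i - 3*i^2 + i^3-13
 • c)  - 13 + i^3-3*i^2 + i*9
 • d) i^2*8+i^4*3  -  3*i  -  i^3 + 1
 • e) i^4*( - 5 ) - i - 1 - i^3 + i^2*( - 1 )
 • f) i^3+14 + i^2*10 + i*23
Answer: b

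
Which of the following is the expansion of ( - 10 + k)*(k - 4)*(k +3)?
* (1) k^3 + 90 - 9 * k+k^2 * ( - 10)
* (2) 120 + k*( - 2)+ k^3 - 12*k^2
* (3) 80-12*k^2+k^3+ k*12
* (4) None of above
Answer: 4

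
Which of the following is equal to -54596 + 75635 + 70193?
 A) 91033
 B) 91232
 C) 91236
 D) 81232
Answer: B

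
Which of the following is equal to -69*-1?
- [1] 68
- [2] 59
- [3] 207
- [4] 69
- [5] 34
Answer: 4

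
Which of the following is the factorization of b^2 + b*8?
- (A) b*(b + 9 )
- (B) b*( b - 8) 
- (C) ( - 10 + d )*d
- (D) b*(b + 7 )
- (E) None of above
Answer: E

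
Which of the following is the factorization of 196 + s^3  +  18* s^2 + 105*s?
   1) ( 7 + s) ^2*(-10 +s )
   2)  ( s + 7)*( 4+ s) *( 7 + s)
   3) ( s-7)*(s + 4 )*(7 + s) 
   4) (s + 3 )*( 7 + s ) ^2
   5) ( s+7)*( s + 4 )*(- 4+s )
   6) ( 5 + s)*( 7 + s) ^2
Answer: 2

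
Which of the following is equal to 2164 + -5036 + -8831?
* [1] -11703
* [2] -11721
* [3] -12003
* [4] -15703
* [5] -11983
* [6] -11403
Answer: 1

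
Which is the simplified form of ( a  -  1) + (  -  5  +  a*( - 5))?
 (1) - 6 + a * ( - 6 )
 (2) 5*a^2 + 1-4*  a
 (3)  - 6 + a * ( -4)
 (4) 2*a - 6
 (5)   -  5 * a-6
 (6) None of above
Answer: 3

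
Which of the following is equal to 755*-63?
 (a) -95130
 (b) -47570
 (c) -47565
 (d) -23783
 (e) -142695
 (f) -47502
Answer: c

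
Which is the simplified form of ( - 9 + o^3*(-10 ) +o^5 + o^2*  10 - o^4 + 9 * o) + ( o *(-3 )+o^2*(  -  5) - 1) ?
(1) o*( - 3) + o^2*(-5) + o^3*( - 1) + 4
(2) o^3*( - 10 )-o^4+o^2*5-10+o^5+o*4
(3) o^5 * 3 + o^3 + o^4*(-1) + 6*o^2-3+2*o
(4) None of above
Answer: 4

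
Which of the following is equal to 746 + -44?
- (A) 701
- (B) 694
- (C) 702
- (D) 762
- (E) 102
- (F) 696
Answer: C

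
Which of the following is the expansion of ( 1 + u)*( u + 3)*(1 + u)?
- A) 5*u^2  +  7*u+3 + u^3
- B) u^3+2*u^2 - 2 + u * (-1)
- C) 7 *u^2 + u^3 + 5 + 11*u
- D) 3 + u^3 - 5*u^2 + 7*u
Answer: A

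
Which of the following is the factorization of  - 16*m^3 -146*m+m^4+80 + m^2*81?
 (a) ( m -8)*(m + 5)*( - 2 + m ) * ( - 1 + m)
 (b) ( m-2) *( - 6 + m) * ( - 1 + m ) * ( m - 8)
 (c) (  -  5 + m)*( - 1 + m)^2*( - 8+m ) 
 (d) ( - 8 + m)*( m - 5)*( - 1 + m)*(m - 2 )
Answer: d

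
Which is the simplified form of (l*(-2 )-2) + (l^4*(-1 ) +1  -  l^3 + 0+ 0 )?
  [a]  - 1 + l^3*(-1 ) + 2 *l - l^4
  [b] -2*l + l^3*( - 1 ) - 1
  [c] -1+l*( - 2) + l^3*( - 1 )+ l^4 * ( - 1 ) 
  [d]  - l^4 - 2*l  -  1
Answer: c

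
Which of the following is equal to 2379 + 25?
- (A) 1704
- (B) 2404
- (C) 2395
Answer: B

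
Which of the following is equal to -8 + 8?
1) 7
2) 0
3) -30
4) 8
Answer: 2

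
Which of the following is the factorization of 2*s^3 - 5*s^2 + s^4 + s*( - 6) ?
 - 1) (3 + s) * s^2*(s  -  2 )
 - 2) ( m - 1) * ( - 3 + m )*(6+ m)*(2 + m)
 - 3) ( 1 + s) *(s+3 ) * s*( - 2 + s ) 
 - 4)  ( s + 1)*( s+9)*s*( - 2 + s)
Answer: 3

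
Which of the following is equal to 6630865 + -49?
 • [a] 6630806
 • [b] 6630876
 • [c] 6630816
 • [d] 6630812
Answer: c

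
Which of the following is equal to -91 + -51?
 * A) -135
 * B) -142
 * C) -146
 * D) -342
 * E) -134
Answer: B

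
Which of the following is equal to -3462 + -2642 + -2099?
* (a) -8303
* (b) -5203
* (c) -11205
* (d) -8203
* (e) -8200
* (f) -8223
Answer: d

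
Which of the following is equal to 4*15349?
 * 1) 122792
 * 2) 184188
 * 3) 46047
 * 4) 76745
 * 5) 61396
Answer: 5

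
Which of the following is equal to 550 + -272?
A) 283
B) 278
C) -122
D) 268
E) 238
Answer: B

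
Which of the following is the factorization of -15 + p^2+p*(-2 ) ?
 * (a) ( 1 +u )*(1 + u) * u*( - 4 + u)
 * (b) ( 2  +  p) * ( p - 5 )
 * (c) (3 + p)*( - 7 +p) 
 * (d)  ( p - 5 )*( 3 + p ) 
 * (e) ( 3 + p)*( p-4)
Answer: d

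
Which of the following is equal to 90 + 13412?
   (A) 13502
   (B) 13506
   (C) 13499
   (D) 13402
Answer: A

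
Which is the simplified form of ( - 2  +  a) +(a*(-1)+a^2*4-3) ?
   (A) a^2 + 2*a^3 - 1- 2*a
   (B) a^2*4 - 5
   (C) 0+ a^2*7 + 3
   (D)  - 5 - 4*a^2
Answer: B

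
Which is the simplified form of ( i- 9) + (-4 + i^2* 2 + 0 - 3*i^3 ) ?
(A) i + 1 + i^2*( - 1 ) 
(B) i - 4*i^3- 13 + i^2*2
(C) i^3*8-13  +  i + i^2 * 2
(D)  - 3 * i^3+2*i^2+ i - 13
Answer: D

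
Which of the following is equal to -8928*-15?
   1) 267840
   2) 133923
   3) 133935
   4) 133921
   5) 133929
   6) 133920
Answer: 6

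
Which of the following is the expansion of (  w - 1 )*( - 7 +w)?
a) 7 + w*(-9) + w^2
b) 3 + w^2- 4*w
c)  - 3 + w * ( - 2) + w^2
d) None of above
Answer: d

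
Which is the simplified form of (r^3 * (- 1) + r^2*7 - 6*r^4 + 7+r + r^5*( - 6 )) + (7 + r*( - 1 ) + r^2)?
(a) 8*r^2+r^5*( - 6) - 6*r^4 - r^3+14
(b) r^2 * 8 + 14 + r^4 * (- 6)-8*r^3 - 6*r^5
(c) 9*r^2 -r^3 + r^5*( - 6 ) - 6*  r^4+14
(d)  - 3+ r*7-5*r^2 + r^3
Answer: a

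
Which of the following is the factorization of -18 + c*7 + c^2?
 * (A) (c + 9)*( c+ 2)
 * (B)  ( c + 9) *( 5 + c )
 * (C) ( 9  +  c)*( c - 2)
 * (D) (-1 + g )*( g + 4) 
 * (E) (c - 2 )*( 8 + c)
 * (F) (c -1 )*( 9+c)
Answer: C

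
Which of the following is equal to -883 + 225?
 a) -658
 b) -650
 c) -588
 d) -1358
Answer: a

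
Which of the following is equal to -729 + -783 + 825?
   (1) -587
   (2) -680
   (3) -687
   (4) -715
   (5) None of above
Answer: 3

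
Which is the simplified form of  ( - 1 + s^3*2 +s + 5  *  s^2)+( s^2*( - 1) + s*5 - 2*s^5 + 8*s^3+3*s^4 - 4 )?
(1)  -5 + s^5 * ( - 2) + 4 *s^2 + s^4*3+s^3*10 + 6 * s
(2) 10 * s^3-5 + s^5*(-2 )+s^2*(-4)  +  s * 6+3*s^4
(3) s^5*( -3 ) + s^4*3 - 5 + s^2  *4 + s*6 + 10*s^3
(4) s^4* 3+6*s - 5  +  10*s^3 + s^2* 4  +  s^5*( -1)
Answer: 1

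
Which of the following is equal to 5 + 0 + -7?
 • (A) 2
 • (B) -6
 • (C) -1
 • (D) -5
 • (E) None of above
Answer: E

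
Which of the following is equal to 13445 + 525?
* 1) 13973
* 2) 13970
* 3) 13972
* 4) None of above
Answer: 2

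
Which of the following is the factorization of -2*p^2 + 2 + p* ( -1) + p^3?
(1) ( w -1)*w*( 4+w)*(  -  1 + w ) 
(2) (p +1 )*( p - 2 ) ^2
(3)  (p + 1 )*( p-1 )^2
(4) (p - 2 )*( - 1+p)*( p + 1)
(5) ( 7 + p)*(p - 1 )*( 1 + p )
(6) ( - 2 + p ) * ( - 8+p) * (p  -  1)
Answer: 4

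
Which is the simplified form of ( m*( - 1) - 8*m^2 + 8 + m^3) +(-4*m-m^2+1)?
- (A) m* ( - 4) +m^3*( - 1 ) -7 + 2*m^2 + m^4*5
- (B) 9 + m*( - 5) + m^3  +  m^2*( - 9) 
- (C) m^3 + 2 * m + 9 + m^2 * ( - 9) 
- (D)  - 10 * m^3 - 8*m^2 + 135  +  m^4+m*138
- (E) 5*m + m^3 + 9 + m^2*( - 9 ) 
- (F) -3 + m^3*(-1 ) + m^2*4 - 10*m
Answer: B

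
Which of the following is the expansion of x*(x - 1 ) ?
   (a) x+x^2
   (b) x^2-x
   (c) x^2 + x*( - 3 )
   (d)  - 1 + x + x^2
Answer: b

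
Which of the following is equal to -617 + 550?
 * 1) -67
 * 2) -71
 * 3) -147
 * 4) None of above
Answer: 1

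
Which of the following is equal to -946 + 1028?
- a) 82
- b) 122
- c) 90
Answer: a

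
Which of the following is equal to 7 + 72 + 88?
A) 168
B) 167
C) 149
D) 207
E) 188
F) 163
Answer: B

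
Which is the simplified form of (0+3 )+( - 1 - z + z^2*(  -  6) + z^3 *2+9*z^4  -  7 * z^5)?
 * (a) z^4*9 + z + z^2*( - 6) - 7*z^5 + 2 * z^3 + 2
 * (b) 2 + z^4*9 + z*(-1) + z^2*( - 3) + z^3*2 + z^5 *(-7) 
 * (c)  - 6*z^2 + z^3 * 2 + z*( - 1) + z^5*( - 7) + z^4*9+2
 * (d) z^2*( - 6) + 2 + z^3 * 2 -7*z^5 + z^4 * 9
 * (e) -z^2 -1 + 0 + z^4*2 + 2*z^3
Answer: c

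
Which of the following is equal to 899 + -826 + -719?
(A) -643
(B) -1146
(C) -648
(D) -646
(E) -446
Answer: D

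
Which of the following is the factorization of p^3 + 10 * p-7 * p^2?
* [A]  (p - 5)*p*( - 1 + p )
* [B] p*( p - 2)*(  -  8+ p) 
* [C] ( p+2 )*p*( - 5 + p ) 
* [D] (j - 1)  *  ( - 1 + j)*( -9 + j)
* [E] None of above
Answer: E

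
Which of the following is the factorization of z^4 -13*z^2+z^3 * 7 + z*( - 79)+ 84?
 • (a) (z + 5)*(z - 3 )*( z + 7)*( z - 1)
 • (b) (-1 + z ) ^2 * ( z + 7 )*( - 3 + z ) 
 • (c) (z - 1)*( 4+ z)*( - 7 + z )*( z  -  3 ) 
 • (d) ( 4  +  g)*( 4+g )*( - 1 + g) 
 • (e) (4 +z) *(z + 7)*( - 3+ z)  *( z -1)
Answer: e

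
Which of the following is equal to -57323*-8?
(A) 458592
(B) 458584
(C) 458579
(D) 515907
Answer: B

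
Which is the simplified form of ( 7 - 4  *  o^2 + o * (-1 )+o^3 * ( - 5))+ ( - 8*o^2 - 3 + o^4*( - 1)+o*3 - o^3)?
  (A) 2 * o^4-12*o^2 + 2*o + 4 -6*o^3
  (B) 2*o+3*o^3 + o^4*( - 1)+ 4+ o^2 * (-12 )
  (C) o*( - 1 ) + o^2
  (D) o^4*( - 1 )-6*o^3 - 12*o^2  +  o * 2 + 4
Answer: D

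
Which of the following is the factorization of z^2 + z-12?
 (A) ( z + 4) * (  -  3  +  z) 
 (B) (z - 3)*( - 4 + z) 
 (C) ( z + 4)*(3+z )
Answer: A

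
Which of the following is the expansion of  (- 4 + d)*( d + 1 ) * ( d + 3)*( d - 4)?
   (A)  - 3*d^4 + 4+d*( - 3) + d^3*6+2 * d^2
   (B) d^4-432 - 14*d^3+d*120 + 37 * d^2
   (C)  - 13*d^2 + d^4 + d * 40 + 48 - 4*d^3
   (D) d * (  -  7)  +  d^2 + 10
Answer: C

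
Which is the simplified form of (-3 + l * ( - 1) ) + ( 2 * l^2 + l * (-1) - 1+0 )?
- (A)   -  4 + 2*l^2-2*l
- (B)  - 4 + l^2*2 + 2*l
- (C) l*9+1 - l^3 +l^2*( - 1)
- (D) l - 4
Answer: A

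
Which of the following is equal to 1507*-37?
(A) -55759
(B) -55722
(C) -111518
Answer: A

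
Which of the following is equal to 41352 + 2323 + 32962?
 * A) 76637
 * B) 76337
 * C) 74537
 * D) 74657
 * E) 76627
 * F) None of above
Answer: A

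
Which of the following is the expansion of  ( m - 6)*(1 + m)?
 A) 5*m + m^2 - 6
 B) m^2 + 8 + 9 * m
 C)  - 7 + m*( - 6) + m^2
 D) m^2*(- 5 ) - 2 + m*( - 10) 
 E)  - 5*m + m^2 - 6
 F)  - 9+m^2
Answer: E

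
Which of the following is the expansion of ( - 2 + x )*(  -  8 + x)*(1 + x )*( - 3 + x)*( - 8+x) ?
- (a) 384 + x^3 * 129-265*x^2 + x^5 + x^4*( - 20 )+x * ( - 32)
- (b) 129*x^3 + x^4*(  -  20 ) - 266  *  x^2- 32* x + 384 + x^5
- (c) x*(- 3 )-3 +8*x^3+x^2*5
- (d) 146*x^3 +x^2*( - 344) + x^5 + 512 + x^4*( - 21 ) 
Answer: b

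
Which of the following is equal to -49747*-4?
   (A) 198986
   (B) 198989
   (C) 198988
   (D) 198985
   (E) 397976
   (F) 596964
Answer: C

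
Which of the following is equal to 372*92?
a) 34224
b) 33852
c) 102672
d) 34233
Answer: a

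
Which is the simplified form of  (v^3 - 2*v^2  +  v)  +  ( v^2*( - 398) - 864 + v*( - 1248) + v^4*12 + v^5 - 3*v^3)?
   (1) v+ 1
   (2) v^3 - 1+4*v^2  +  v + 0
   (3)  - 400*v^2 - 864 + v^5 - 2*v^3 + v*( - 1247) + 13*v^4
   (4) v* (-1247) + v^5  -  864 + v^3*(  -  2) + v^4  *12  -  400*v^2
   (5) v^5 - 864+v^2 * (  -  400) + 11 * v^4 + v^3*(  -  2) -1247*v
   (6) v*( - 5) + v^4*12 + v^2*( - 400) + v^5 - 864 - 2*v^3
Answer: 4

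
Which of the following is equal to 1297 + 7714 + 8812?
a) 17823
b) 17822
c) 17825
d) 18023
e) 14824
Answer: a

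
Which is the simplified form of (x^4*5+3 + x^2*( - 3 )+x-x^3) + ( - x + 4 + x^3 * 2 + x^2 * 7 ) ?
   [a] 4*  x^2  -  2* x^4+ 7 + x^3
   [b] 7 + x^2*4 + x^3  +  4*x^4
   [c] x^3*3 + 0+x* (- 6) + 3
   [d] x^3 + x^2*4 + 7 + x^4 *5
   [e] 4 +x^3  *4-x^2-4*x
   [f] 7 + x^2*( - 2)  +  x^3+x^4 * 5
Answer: d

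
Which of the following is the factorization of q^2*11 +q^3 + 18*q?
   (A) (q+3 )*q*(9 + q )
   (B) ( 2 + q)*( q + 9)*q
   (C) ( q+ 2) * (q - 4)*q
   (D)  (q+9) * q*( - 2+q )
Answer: B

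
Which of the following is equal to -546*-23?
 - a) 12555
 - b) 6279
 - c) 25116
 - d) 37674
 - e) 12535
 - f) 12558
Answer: f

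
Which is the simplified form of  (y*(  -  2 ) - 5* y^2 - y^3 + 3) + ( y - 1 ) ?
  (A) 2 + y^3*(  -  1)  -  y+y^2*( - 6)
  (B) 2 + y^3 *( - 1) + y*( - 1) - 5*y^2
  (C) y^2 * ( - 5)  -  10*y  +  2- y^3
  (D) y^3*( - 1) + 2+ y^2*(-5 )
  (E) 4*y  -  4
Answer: B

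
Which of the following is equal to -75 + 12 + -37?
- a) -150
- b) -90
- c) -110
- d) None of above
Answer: d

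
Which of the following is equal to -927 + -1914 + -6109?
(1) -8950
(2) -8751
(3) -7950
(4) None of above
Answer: 1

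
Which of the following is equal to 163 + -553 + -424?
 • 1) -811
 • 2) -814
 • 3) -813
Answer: 2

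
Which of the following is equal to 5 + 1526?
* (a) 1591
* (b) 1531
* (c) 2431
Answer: b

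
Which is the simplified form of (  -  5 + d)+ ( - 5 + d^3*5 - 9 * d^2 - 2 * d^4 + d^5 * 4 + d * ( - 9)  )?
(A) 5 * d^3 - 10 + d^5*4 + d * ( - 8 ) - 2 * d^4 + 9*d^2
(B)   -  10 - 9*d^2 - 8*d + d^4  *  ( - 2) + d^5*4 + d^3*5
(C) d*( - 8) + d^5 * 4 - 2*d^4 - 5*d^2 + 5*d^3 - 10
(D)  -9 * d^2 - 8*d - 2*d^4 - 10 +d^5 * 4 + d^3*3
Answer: B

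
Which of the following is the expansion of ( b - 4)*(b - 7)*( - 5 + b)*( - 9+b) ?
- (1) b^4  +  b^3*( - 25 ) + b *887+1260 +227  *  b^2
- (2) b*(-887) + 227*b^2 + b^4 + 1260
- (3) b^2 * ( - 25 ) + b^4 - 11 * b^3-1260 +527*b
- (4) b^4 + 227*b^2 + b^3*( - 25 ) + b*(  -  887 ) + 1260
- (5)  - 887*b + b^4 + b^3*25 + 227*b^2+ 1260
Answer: 4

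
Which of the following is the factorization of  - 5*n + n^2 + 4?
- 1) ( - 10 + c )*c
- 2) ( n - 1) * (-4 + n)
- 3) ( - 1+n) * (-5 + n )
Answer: 2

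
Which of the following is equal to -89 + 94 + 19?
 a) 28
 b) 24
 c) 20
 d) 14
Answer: b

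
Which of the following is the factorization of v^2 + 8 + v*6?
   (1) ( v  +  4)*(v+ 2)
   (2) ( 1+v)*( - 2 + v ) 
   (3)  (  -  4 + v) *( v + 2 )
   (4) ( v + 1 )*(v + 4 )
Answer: 1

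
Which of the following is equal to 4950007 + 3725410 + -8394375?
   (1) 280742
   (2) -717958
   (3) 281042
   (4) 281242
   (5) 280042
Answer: 3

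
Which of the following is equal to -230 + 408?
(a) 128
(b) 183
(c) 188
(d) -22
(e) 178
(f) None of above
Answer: e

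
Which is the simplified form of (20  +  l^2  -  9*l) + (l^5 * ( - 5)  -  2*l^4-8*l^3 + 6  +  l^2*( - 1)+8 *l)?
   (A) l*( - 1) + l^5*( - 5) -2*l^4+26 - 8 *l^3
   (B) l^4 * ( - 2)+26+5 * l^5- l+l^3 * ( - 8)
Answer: A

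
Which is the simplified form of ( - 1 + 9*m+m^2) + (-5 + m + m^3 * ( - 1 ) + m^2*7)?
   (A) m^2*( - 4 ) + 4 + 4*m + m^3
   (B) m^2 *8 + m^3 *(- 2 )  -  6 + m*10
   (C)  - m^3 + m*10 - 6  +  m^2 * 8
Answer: C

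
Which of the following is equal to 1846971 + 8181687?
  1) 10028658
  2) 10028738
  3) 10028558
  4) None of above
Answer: 1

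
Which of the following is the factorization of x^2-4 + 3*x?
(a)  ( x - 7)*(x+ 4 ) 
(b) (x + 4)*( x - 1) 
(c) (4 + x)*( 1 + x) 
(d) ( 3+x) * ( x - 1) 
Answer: b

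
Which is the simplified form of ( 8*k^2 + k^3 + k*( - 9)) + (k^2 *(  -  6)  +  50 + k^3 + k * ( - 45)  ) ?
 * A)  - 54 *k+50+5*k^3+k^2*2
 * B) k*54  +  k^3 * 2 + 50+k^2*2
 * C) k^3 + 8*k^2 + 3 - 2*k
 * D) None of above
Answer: D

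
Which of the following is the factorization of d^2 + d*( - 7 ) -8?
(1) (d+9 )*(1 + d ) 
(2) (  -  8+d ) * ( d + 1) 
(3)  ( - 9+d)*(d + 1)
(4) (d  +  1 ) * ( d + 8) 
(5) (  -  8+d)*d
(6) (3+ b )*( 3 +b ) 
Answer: 2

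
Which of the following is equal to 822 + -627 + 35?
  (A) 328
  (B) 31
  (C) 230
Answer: C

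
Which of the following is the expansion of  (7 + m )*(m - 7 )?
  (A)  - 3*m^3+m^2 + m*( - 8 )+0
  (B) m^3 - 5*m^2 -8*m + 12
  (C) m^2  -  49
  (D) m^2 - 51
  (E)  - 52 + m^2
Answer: C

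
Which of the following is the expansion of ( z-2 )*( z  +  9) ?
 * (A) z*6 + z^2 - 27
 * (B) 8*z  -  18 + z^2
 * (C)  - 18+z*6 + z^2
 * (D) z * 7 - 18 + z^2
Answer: D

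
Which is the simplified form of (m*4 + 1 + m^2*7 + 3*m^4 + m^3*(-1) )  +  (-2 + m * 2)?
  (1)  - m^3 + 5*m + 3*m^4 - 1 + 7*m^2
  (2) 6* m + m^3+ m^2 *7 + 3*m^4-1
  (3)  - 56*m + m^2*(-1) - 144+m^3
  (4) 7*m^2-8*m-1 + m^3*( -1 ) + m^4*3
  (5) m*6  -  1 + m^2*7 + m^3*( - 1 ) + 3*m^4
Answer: 5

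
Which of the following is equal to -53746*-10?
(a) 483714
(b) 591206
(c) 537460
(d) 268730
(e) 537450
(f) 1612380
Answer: c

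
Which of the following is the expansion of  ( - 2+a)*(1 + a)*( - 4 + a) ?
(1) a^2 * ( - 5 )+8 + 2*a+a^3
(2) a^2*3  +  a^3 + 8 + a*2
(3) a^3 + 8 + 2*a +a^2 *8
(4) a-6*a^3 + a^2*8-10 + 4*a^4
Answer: 1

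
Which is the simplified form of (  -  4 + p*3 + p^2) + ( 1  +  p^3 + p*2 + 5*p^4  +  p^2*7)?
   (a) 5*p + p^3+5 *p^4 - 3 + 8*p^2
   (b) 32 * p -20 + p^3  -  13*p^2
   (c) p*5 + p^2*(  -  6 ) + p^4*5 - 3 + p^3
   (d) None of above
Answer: a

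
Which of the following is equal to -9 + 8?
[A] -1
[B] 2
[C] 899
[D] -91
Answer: A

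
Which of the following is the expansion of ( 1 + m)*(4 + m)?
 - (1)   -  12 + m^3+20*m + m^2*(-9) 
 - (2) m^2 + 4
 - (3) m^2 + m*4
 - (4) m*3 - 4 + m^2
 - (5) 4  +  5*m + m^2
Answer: 5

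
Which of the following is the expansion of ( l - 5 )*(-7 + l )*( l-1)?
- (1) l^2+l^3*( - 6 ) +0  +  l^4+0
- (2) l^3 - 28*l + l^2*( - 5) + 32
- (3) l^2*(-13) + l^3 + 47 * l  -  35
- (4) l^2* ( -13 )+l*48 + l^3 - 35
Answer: 3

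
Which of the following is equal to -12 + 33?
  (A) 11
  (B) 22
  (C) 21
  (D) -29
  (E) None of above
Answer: C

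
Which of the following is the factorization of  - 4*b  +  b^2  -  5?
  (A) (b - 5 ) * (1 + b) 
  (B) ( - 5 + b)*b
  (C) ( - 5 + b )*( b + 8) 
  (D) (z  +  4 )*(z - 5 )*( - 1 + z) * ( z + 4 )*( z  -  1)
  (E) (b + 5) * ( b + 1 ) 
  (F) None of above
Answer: A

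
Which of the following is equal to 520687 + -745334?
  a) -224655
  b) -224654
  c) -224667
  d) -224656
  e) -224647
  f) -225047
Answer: e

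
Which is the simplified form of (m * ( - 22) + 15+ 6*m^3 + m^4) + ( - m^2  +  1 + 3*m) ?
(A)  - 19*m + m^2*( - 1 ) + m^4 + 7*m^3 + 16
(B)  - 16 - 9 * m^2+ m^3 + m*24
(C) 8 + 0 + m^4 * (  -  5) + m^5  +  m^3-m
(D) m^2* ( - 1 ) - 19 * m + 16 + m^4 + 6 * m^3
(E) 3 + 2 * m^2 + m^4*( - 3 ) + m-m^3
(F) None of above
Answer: D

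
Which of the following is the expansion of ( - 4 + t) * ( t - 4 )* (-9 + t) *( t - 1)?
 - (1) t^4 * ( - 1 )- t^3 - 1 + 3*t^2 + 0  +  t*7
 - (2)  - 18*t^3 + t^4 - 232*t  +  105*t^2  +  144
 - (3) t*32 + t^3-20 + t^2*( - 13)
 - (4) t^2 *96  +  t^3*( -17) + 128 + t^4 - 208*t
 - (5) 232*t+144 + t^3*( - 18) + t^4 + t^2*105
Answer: 2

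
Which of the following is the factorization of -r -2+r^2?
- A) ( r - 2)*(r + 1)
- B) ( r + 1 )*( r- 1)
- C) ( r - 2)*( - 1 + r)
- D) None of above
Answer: A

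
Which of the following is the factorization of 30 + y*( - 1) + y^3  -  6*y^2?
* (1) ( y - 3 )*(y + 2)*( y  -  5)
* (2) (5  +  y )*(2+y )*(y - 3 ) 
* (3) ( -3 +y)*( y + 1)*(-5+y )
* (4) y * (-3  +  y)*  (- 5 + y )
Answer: 1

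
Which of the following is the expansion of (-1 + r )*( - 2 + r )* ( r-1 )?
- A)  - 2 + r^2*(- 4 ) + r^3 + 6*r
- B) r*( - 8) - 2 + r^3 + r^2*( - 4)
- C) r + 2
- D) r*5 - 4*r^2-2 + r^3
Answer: D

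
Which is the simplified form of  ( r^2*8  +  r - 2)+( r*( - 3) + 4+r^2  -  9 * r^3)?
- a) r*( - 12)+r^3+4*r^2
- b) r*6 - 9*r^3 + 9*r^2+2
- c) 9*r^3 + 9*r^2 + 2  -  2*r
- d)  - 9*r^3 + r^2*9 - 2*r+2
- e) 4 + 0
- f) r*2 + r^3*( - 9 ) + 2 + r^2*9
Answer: d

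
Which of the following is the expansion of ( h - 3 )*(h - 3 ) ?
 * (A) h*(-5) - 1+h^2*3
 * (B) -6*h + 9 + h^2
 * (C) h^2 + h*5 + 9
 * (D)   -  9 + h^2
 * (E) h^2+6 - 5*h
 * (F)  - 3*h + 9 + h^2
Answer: B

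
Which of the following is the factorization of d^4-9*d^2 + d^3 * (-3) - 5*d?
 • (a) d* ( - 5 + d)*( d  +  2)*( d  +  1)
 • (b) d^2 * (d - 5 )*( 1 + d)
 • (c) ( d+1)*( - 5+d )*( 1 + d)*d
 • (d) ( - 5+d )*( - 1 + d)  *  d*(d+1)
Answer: c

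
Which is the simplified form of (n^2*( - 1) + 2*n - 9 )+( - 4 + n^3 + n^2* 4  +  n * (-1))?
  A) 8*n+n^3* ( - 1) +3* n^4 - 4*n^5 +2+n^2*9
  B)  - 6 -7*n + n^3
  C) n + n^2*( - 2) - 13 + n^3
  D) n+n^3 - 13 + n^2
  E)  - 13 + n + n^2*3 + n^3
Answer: E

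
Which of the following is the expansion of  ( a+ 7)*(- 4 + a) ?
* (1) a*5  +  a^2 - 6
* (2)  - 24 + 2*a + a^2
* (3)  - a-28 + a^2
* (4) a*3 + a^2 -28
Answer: 4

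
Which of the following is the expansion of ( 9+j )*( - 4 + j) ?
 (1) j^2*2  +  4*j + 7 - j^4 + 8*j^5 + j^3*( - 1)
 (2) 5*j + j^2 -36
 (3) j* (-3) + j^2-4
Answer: 2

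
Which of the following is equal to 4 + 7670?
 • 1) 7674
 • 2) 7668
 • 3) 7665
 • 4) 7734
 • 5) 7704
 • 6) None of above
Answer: 1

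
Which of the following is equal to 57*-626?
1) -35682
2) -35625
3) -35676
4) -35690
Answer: 1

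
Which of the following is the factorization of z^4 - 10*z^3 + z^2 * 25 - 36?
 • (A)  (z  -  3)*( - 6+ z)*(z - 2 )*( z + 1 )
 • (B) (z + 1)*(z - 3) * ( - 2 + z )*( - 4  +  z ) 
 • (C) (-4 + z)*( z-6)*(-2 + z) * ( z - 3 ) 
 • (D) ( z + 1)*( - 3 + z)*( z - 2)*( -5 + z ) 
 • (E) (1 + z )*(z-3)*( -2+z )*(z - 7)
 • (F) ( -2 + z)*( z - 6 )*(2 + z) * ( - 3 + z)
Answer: A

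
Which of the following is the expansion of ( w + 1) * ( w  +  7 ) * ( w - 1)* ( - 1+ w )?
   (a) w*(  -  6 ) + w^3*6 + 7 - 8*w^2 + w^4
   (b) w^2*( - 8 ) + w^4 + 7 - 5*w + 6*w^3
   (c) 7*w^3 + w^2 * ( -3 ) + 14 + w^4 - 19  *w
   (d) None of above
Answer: a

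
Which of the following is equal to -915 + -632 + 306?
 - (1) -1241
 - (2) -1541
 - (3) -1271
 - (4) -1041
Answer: 1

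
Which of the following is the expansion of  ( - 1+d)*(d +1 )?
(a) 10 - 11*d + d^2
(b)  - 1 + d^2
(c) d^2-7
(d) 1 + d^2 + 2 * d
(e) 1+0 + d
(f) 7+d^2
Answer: b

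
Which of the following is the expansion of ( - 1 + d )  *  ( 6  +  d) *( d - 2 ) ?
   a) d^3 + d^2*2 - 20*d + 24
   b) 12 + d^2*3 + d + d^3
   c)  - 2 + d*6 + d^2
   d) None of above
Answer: d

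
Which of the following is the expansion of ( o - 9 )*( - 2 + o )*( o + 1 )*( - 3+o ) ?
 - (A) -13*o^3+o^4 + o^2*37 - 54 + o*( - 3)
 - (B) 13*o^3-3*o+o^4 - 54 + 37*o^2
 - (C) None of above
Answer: A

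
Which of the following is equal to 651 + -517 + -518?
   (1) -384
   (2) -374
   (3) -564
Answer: 1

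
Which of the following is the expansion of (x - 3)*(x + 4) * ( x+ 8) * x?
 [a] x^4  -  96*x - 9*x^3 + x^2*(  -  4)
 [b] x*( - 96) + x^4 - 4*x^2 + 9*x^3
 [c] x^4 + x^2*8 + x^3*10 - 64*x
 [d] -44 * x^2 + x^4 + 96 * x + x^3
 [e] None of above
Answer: b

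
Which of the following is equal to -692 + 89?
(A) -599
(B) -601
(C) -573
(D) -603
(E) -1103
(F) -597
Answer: D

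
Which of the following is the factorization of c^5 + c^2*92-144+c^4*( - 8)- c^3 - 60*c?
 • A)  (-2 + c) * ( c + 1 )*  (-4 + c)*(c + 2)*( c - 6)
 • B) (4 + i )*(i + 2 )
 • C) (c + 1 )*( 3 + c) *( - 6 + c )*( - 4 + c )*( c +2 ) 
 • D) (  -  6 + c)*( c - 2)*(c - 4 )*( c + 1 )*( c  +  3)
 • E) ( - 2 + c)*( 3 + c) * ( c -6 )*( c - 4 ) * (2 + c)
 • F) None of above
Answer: D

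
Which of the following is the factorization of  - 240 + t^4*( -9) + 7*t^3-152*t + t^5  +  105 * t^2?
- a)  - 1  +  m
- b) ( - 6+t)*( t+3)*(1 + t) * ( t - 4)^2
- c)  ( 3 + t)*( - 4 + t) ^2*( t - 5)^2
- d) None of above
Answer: d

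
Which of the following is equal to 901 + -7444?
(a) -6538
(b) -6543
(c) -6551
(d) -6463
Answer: b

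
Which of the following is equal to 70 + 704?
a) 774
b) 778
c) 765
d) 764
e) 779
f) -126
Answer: a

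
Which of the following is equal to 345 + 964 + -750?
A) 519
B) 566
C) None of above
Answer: C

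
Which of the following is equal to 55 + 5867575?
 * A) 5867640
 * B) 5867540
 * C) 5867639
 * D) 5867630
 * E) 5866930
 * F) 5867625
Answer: D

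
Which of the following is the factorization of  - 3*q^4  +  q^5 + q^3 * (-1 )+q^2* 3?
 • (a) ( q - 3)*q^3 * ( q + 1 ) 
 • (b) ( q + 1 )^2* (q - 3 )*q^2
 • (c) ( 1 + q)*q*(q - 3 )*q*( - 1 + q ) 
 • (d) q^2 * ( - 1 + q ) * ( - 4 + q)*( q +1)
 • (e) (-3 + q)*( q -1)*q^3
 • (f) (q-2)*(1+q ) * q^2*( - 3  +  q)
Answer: c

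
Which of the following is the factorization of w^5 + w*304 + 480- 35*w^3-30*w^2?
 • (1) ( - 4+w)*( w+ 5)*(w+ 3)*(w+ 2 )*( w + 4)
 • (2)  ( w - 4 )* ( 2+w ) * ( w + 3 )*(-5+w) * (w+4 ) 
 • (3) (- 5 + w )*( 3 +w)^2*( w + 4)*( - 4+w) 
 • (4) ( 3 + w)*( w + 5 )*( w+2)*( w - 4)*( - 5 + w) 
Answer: 2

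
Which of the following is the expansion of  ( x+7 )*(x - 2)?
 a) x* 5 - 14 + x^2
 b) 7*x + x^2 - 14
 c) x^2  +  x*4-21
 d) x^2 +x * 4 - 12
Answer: a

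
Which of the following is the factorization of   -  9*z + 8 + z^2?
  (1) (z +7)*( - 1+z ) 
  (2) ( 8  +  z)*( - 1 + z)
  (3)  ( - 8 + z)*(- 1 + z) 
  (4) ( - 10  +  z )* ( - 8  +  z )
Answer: 3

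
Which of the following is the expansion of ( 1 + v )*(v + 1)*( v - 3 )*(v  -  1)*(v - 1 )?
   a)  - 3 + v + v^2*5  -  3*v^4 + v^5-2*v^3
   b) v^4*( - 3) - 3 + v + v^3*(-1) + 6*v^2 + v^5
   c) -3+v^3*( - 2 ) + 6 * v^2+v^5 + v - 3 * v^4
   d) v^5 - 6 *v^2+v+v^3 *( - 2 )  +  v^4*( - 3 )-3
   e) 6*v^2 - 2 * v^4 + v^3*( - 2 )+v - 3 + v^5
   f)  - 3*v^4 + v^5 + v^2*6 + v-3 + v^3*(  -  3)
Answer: c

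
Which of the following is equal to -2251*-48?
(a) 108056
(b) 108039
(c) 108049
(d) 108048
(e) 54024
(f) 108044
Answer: d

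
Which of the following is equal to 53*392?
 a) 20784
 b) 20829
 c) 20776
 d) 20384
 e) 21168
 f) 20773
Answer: c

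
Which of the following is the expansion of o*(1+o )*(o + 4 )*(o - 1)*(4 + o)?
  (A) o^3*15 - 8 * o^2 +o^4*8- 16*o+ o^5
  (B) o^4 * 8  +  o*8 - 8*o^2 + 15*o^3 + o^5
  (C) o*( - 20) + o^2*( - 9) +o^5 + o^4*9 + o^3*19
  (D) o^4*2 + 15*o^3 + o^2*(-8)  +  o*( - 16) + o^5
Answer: A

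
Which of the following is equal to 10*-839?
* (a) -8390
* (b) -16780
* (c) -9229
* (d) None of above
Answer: a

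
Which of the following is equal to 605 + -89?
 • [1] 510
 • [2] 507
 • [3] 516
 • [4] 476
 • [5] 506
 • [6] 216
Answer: 3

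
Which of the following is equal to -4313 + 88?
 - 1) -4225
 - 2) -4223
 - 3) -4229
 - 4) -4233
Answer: 1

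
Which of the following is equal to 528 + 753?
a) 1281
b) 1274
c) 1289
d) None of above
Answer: a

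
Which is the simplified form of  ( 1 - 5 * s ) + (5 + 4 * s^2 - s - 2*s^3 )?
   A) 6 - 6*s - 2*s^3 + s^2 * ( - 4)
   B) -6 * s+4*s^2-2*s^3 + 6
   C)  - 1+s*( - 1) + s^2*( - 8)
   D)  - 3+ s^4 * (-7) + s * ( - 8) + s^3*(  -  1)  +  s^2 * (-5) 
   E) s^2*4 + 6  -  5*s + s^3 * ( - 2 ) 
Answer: B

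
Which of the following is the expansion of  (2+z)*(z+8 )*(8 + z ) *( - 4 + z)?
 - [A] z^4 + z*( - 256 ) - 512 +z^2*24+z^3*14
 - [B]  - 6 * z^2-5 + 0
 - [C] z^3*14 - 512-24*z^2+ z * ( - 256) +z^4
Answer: A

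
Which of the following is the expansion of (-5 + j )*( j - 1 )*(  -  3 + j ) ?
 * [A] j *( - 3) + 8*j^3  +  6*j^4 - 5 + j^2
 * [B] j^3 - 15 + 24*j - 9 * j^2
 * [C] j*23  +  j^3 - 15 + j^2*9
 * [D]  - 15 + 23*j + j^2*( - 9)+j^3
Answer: D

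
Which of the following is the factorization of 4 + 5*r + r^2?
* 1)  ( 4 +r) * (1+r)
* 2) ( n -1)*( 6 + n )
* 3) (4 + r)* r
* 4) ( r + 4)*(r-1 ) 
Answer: 1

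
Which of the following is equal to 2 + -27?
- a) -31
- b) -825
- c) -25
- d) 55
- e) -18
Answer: c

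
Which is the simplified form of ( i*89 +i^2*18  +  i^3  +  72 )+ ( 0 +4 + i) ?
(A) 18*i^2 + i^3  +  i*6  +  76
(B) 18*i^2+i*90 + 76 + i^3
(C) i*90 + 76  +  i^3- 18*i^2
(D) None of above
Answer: B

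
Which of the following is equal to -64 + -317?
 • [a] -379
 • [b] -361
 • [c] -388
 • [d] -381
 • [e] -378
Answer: d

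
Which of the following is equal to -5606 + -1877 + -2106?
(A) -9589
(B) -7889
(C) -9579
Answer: A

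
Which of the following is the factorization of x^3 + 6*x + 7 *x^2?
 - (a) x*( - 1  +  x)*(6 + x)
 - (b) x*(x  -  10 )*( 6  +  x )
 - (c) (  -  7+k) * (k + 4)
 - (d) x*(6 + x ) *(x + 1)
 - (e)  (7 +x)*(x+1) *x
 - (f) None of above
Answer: d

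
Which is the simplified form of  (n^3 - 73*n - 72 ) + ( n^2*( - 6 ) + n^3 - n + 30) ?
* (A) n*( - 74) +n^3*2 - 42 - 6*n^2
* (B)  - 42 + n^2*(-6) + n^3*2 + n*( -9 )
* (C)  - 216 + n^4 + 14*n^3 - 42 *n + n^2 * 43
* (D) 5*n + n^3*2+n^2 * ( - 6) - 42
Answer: A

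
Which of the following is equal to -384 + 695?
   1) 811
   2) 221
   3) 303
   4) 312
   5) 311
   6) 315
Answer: 5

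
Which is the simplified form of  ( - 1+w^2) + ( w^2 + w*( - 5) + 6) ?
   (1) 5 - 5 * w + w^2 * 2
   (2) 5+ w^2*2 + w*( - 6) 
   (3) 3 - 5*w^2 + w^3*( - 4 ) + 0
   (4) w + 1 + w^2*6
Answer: 1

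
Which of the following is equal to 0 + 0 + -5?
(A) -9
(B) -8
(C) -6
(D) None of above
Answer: D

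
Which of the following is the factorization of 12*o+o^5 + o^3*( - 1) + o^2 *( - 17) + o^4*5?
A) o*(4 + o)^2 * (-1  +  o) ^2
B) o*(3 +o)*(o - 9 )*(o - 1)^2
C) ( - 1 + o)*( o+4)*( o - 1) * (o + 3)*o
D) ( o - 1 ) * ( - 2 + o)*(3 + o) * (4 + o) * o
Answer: C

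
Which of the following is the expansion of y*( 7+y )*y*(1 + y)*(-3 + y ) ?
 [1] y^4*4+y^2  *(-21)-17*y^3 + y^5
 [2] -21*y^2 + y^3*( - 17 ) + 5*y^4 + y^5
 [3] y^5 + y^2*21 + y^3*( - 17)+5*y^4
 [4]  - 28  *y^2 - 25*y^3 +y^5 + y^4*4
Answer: 2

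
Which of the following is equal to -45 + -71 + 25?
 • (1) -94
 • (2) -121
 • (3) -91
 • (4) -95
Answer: 3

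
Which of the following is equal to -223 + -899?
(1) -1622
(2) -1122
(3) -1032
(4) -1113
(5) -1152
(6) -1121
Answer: 2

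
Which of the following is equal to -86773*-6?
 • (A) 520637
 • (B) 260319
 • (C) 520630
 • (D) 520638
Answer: D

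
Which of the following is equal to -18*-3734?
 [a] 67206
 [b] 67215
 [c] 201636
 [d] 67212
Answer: d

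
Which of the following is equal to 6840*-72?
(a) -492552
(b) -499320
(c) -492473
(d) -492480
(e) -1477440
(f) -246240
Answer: d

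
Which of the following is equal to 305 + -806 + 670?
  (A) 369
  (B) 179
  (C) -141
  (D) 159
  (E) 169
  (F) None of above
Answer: E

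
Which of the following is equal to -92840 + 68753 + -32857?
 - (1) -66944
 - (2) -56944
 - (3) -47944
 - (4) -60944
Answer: 2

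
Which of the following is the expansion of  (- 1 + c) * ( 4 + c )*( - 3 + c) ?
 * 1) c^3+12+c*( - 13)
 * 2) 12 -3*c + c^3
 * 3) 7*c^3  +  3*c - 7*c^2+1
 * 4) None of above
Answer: 1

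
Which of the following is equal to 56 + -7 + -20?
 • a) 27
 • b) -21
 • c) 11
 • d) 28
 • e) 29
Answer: e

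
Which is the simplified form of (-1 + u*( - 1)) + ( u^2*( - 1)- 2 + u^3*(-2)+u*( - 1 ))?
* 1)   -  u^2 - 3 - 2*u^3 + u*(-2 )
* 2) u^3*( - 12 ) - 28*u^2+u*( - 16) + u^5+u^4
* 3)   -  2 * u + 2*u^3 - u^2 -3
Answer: 1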